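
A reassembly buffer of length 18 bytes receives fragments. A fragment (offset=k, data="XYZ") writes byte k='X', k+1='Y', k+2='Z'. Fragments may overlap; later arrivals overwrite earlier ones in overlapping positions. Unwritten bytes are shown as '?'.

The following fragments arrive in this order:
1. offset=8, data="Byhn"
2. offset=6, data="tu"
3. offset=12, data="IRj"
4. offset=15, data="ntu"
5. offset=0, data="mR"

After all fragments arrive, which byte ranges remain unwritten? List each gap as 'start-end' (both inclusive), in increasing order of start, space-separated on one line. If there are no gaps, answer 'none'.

Fragment 1: offset=8 len=4
Fragment 2: offset=6 len=2
Fragment 3: offset=12 len=3
Fragment 4: offset=15 len=3
Fragment 5: offset=0 len=2
Gaps: 2-5

Answer: 2-5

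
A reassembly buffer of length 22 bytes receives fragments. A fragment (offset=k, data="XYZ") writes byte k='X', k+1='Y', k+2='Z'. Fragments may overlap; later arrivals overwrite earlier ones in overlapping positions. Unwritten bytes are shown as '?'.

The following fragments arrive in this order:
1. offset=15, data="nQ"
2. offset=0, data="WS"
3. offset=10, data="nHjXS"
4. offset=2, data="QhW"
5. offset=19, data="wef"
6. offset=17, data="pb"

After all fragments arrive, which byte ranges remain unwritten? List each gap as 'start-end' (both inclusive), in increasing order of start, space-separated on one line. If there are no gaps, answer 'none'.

Answer: 5-9

Derivation:
Fragment 1: offset=15 len=2
Fragment 2: offset=0 len=2
Fragment 3: offset=10 len=5
Fragment 4: offset=2 len=3
Fragment 5: offset=19 len=3
Fragment 6: offset=17 len=2
Gaps: 5-9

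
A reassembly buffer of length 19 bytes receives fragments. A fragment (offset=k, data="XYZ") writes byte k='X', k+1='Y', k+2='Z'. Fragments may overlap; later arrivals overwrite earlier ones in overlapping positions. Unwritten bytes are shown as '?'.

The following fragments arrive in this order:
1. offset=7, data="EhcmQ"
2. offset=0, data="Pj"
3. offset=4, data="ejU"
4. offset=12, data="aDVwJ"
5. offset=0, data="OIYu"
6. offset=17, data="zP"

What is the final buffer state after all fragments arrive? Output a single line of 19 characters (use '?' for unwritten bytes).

Fragment 1: offset=7 data="EhcmQ" -> buffer=???????EhcmQ???????
Fragment 2: offset=0 data="Pj" -> buffer=Pj?????EhcmQ???????
Fragment 3: offset=4 data="ejU" -> buffer=Pj??ejUEhcmQ???????
Fragment 4: offset=12 data="aDVwJ" -> buffer=Pj??ejUEhcmQaDVwJ??
Fragment 5: offset=0 data="OIYu" -> buffer=OIYuejUEhcmQaDVwJ??
Fragment 6: offset=17 data="zP" -> buffer=OIYuejUEhcmQaDVwJzP

Answer: OIYuejUEhcmQaDVwJzP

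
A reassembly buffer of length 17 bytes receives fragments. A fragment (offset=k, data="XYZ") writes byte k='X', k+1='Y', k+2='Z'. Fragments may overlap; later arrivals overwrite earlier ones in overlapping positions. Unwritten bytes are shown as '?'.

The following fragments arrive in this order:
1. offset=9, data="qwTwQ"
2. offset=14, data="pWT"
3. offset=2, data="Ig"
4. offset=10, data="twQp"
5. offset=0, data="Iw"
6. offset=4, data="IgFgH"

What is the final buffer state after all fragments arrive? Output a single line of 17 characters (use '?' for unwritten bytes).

Answer: IwIgIgFgHqtwQppWT

Derivation:
Fragment 1: offset=9 data="qwTwQ" -> buffer=?????????qwTwQ???
Fragment 2: offset=14 data="pWT" -> buffer=?????????qwTwQpWT
Fragment 3: offset=2 data="Ig" -> buffer=??Ig?????qwTwQpWT
Fragment 4: offset=10 data="twQp" -> buffer=??Ig?????qtwQppWT
Fragment 5: offset=0 data="Iw" -> buffer=IwIg?????qtwQppWT
Fragment 6: offset=4 data="IgFgH" -> buffer=IwIgIgFgHqtwQppWT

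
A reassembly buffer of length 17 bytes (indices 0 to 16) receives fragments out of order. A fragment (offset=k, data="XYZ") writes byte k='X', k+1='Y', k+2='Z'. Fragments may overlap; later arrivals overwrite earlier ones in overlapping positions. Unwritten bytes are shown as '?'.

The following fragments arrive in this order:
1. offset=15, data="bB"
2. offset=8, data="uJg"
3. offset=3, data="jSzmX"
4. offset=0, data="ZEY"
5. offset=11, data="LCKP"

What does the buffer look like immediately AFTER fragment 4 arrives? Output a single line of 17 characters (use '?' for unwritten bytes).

Fragment 1: offset=15 data="bB" -> buffer=???????????????bB
Fragment 2: offset=8 data="uJg" -> buffer=????????uJg????bB
Fragment 3: offset=3 data="jSzmX" -> buffer=???jSzmXuJg????bB
Fragment 4: offset=0 data="ZEY" -> buffer=ZEYjSzmXuJg????bB

Answer: ZEYjSzmXuJg????bB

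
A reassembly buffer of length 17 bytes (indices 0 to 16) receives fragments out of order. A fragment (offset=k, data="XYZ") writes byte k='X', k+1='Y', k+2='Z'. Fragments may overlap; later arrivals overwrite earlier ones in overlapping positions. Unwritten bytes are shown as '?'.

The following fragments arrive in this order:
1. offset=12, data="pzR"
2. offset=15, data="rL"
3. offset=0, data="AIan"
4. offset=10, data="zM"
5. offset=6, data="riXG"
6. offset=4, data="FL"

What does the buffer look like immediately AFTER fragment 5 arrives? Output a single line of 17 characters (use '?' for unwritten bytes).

Fragment 1: offset=12 data="pzR" -> buffer=????????????pzR??
Fragment 2: offset=15 data="rL" -> buffer=????????????pzRrL
Fragment 3: offset=0 data="AIan" -> buffer=AIan????????pzRrL
Fragment 4: offset=10 data="zM" -> buffer=AIan??????zMpzRrL
Fragment 5: offset=6 data="riXG" -> buffer=AIan??riXGzMpzRrL

Answer: AIan??riXGzMpzRrL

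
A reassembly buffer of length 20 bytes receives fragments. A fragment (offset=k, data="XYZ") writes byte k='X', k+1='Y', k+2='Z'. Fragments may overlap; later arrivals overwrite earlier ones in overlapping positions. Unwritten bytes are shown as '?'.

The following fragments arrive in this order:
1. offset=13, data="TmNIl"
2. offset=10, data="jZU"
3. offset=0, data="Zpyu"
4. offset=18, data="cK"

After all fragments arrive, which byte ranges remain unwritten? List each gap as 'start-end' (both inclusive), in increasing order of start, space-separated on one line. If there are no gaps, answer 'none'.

Fragment 1: offset=13 len=5
Fragment 2: offset=10 len=3
Fragment 3: offset=0 len=4
Fragment 4: offset=18 len=2
Gaps: 4-9

Answer: 4-9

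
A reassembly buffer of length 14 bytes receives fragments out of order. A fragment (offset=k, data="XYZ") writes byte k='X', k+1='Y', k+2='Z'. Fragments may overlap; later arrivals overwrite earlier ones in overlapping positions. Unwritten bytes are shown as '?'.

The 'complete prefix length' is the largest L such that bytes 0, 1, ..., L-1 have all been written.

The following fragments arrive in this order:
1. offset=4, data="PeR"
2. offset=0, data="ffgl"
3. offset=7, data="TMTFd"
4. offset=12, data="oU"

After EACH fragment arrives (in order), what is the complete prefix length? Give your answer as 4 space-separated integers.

Answer: 0 7 12 14

Derivation:
Fragment 1: offset=4 data="PeR" -> buffer=????PeR??????? -> prefix_len=0
Fragment 2: offset=0 data="ffgl" -> buffer=ffglPeR??????? -> prefix_len=7
Fragment 3: offset=7 data="TMTFd" -> buffer=ffglPeRTMTFd?? -> prefix_len=12
Fragment 4: offset=12 data="oU" -> buffer=ffglPeRTMTFdoU -> prefix_len=14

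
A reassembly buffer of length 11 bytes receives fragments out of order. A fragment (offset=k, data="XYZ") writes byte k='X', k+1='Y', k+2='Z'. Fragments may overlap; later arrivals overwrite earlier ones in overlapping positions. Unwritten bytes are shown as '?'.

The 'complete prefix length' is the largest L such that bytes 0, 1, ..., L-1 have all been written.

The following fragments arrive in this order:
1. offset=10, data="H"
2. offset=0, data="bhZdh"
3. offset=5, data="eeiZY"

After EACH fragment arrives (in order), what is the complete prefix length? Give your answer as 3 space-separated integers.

Answer: 0 5 11

Derivation:
Fragment 1: offset=10 data="H" -> buffer=??????????H -> prefix_len=0
Fragment 2: offset=0 data="bhZdh" -> buffer=bhZdh?????H -> prefix_len=5
Fragment 3: offset=5 data="eeiZY" -> buffer=bhZdheeiZYH -> prefix_len=11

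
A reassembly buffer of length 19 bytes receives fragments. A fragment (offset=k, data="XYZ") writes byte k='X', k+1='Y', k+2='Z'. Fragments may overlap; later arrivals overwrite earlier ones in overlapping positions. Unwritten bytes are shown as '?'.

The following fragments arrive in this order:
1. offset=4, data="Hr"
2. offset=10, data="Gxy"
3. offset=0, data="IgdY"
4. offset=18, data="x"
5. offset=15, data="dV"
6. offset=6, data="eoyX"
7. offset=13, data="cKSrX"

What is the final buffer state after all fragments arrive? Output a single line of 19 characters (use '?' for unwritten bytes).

Answer: IgdYHreoyXGxycKSrXx

Derivation:
Fragment 1: offset=4 data="Hr" -> buffer=????Hr?????????????
Fragment 2: offset=10 data="Gxy" -> buffer=????Hr????Gxy??????
Fragment 3: offset=0 data="IgdY" -> buffer=IgdYHr????Gxy??????
Fragment 4: offset=18 data="x" -> buffer=IgdYHr????Gxy?????x
Fragment 5: offset=15 data="dV" -> buffer=IgdYHr????Gxy??dV?x
Fragment 6: offset=6 data="eoyX" -> buffer=IgdYHreoyXGxy??dV?x
Fragment 7: offset=13 data="cKSrX" -> buffer=IgdYHreoyXGxycKSrXx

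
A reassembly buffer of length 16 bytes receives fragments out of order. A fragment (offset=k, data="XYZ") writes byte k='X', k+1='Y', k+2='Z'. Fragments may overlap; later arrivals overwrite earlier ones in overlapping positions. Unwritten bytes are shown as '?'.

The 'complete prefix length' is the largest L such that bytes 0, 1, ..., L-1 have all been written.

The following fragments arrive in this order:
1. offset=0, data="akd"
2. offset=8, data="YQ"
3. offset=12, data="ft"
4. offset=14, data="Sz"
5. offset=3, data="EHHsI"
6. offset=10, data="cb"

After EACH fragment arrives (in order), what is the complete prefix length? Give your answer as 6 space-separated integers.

Fragment 1: offset=0 data="akd" -> buffer=akd????????????? -> prefix_len=3
Fragment 2: offset=8 data="YQ" -> buffer=akd?????YQ?????? -> prefix_len=3
Fragment 3: offset=12 data="ft" -> buffer=akd?????YQ??ft?? -> prefix_len=3
Fragment 4: offset=14 data="Sz" -> buffer=akd?????YQ??ftSz -> prefix_len=3
Fragment 5: offset=3 data="EHHsI" -> buffer=akdEHHsIYQ??ftSz -> prefix_len=10
Fragment 6: offset=10 data="cb" -> buffer=akdEHHsIYQcbftSz -> prefix_len=16

Answer: 3 3 3 3 10 16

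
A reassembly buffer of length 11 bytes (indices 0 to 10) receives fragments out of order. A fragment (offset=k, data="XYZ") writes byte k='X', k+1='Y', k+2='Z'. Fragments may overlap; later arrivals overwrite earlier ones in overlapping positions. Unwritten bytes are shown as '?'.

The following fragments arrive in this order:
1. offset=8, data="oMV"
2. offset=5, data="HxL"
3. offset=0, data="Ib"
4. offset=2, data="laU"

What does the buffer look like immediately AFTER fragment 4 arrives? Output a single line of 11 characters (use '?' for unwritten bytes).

Fragment 1: offset=8 data="oMV" -> buffer=????????oMV
Fragment 2: offset=5 data="HxL" -> buffer=?????HxLoMV
Fragment 3: offset=0 data="Ib" -> buffer=Ib???HxLoMV
Fragment 4: offset=2 data="laU" -> buffer=IblaUHxLoMV

Answer: IblaUHxLoMV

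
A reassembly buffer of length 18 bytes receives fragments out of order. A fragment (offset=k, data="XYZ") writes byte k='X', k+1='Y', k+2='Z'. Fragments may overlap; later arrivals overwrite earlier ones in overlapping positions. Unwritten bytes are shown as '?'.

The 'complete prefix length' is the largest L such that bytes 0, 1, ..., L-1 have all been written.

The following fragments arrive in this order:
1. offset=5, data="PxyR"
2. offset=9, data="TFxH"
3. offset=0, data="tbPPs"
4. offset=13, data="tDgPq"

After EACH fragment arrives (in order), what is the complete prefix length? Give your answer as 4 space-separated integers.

Fragment 1: offset=5 data="PxyR" -> buffer=?????PxyR????????? -> prefix_len=0
Fragment 2: offset=9 data="TFxH" -> buffer=?????PxyRTFxH????? -> prefix_len=0
Fragment 3: offset=0 data="tbPPs" -> buffer=tbPPsPxyRTFxH????? -> prefix_len=13
Fragment 4: offset=13 data="tDgPq" -> buffer=tbPPsPxyRTFxHtDgPq -> prefix_len=18

Answer: 0 0 13 18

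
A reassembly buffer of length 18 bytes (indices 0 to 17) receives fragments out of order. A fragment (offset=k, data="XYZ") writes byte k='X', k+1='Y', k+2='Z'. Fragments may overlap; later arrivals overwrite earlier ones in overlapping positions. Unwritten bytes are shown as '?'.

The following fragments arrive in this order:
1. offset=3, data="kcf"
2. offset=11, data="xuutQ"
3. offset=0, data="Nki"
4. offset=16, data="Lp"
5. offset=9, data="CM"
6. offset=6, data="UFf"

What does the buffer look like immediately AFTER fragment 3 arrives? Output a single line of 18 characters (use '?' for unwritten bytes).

Answer: Nkikcf?????xuutQ??

Derivation:
Fragment 1: offset=3 data="kcf" -> buffer=???kcf????????????
Fragment 2: offset=11 data="xuutQ" -> buffer=???kcf?????xuutQ??
Fragment 3: offset=0 data="Nki" -> buffer=Nkikcf?????xuutQ??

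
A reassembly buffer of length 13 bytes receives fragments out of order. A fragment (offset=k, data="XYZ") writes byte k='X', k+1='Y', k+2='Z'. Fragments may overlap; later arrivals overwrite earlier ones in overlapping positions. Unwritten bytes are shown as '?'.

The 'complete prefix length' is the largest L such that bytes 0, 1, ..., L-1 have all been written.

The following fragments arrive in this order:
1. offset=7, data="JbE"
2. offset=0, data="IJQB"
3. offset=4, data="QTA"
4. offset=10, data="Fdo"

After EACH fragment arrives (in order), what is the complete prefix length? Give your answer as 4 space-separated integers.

Fragment 1: offset=7 data="JbE" -> buffer=???????JbE??? -> prefix_len=0
Fragment 2: offset=0 data="IJQB" -> buffer=IJQB???JbE??? -> prefix_len=4
Fragment 3: offset=4 data="QTA" -> buffer=IJQBQTAJbE??? -> prefix_len=10
Fragment 4: offset=10 data="Fdo" -> buffer=IJQBQTAJbEFdo -> prefix_len=13

Answer: 0 4 10 13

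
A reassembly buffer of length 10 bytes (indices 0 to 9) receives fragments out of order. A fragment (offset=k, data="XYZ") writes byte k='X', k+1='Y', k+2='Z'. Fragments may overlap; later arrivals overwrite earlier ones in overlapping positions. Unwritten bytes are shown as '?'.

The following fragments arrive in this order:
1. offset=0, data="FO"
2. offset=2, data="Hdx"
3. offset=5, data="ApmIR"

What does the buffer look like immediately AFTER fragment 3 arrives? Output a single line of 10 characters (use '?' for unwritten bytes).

Answer: FOHdxApmIR

Derivation:
Fragment 1: offset=0 data="FO" -> buffer=FO????????
Fragment 2: offset=2 data="Hdx" -> buffer=FOHdx?????
Fragment 3: offset=5 data="ApmIR" -> buffer=FOHdxApmIR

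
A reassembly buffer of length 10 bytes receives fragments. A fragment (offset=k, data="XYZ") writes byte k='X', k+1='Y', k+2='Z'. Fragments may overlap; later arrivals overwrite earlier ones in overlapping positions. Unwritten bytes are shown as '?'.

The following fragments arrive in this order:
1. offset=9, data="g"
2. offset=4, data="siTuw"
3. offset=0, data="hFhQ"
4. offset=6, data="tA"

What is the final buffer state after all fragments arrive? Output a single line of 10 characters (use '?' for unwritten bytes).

Answer: hFhQsitAwg

Derivation:
Fragment 1: offset=9 data="g" -> buffer=?????????g
Fragment 2: offset=4 data="siTuw" -> buffer=????siTuwg
Fragment 3: offset=0 data="hFhQ" -> buffer=hFhQsiTuwg
Fragment 4: offset=6 data="tA" -> buffer=hFhQsitAwg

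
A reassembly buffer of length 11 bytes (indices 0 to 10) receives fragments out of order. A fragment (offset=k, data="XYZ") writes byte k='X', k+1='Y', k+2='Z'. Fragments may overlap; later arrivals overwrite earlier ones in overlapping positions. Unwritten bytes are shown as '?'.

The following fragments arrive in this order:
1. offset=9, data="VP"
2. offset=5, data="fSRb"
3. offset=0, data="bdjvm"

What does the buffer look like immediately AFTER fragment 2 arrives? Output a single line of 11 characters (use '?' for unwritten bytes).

Fragment 1: offset=9 data="VP" -> buffer=?????????VP
Fragment 2: offset=5 data="fSRb" -> buffer=?????fSRbVP

Answer: ?????fSRbVP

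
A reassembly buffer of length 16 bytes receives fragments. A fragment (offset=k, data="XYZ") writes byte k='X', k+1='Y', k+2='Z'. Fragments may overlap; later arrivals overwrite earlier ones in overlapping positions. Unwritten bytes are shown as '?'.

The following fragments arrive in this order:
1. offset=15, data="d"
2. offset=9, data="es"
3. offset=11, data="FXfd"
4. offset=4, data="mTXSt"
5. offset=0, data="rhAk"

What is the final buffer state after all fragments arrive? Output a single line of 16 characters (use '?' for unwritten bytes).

Fragment 1: offset=15 data="d" -> buffer=???????????????d
Fragment 2: offset=9 data="es" -> buffer=?????????es????d
Fragment 3: offset=11 data="FXfd" -> buffer=?????????esFXfdd
Fragment 4: offset=4 data="mTXSt" -> buffer=????mTXStesFXfdd
Fragment 5: offset=0 data="rhAk" -> buffer=rhAkmTXStesFXfdd

Answer: rhAkmTXStesFXfdd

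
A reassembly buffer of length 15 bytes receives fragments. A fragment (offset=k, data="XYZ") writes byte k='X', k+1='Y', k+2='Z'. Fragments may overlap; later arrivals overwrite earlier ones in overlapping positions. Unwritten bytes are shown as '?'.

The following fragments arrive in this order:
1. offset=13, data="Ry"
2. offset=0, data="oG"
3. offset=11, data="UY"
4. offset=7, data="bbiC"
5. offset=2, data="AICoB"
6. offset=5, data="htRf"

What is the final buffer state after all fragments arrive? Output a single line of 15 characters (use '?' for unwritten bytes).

Fragment 1: offset=13 data="Ry" -> buffer=?????????????Ry
Fragment 2: offset=0 data="oG" -> buffer=oG???????????Ry
Fragment 3: offset=11 data="UY" -> buffer=oG?????????UYRy
Fragment 4: offset=7 data="bbiC" -> buffer=oG?????bbiCUYRy
Fragment 5: offset=2 data="AICoB" -> buffer=oGAICoBbbiCUYRy
Fragment 6: offset=5 data="htRf" -> buffer=oGAIChtRfiCUYRy

Answer: oGAIChtRfiCUYRy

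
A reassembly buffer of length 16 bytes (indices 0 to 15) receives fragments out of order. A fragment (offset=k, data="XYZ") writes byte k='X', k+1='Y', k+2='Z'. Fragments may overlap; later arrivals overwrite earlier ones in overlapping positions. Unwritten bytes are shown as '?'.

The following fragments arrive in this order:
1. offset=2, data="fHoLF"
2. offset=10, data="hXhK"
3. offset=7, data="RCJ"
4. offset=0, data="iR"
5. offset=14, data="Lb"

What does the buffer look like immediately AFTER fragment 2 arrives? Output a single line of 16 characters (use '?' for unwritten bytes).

Fragment 1: offset=2 data="fHoLF" -> buffer=??fHoLF?????????
Fragment 2: offset=10 data="hXhK" -> buffer=??fHoLF???hXhK??

Answer: ??fHoLF???hXhK??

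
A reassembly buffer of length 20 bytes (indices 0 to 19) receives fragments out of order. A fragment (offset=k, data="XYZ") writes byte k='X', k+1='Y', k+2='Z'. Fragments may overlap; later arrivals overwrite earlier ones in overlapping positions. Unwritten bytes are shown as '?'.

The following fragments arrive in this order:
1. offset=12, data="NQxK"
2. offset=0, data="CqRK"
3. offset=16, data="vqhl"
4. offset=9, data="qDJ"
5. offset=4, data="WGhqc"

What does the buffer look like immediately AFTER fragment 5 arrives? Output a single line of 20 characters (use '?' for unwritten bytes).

Answer: CqRKWGhqcqDJNQxKvqhl

Derivation:
Fragment 1: offset=12 data="NQxK" -> buffer=????????????NQxK????
Fragment 2: offset=0 data="CqRK" -> buffer=CqRK????????NQxK????
Fragment 3: offset=16 data="vqhl" -> buffer=CqRK????????NQxKvqhl
Fragment 4: offset=9 data="qDJ" -> buffer=CqRK?????qDJNQxKvqhl
Fragment 5: offset=4 data="WGhqc" -> buffer=CqRKWGhqcqDJNQxKvqhl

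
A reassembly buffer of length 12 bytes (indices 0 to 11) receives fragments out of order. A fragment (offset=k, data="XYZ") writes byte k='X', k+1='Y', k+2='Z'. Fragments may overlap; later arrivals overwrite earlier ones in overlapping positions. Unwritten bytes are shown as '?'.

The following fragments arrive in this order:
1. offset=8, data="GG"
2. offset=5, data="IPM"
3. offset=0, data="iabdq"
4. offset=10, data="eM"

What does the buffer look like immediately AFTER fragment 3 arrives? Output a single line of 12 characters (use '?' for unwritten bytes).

Fragment 1: offset=8 data="GG" -> buffer=????????GG??
Fragment 2: offset=5 data="IPM" -> buffer=?????IPMGG??
Fragment 3: offset=0 data="iabdq" -> buffer=iabdqIPMGG??

Answer: iabdqIPMGG??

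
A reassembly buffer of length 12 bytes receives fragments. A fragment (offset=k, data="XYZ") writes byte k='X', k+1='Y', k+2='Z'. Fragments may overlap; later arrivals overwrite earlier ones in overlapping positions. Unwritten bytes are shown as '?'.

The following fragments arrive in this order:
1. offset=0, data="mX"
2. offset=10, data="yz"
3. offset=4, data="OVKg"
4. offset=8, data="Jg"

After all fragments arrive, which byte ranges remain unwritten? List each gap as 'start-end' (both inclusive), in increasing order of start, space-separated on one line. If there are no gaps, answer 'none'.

Fragment 1: offset=0 len=2
Fragment 2: offset=10 len=2
Fragment 3: offset=4 len=4
Fragment 4: offset=8 len=2
Gaps: 2-3

Answer: 2-3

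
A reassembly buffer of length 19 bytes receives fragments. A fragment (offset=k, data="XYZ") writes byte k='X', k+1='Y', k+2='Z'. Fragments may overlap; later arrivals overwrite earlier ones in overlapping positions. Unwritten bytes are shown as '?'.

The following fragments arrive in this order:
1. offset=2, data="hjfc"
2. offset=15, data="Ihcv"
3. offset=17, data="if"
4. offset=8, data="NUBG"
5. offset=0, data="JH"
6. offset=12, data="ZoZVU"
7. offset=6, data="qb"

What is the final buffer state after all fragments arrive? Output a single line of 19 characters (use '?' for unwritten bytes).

Answer: JHhjfcqbNUBGZoZVUif

Derivation:
Fragment 1: offset=2 data="hjfc" -> buffer=??hjfc?????????????
Fragment 2: offset=15 data="Ihcv" -> buffer=??hjfc?????????Ihcv
Fragment 3: offset=17 data="if" -> buffer=??hjfc?????????Ihif
Fragment 4: offset=8 data="NUBG" -> buffer=??hjfc??NUBG???Ihif
Fragment 5: offset=0 data="JH" -> buffer=JHhjfc??NUBG???Ihif
Fragment 6: offset=12 data="ZoZVU" -> buffer=JHhjfc??NUBGZoZVUif
Fragment 7: offset=6 data="qb" -> buffer=JHhjfcqbNUBGZoZVUif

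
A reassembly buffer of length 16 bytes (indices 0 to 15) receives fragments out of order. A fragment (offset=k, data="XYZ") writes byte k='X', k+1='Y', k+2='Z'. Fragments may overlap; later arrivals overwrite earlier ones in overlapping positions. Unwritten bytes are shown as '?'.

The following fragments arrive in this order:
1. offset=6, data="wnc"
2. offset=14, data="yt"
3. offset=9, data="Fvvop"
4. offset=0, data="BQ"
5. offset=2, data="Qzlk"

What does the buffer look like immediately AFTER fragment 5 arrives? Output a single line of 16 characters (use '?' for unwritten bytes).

Answer: BQQzlkwncFvvopyt

Derivation:
Fragment 1: offset=6 data="wnc" -> buffer=??????wnc???????
Fragment 2: offset=14 data="yt" -> buffer=??????wnc?????yt
Fragment 3: offset=9 data="Fvvop" -> buffer=??????wncFvvopyt
Fragment 4: offset=0 data="BQ" -> buffer=BQ????wncFvvopyt
Fragment 5: offset=2 data="Qzlk" -> buffer=BQQzlkwncFvvopyt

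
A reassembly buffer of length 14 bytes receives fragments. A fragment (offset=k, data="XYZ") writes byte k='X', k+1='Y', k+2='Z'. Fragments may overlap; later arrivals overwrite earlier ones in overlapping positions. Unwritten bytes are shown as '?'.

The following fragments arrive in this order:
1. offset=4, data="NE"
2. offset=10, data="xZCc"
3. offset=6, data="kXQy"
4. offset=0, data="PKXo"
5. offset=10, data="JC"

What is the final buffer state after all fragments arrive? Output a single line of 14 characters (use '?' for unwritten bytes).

Answer: PKXoNEkXQyJCCc

Derivation:
Fragment 1: offset=4 data="NE" -> buffer=????NE????????
Fragment 2: offset=10 data="xZCc" -> buffer=????NE????xZCc
Fragment 3: offset=6 data="kXQy" -> buffer=????NEkXQyxZCc
Fragment 4: offset=0 data="PKXo" -> buffer=PKXoNEkXQyxZCc
Fragment 5: offset=10 data="JC" -> buffer=PKXoNEkXQyJCCc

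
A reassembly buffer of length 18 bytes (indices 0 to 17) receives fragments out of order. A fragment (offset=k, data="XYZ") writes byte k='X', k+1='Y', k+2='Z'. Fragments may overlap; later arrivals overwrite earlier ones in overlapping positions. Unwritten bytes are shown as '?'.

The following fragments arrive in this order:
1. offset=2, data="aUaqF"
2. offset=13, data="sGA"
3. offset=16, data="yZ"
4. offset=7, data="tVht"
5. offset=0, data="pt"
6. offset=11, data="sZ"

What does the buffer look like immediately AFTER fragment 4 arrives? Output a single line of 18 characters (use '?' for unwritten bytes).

Answer: ??aUaqFtVht??sGAyZ

Derivation:
Fragment 1: offset=2 data="aUaqF" -> buffer=??aUaqF???????????
Fragment 2: offset=13 data="sGA" -> buffer=??aUaqF??????sGA??
Fragment 3: offset=16 data="yZ" -> buffer=??aUaqF??????sGAyZ
Fragment 4: offset=7 data="tVht" -> buffer=??aUaqFtVht??sGAyZ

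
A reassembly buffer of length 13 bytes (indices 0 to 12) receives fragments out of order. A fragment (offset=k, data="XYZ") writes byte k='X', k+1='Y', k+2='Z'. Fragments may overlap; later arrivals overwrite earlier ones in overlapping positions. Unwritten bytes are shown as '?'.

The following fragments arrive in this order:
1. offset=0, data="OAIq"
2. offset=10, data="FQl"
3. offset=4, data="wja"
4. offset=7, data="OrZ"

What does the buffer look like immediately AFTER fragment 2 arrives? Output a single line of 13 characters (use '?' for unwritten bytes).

Fragment 1: offset=0 data="OAIq" -> buffer=OAIq?????????
Fragment 2: offset=10 data="FQl" -> buffer=OAIq??????FQl

Answer: OAIq??????FQl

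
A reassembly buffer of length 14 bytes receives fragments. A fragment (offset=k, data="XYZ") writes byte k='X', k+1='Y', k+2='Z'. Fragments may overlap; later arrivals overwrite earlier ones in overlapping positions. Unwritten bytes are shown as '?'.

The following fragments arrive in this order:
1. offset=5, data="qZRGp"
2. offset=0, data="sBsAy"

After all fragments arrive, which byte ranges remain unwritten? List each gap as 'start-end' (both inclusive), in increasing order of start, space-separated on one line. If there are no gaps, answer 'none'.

Answer: 10-13

Derivation:
Fragment 1: offset=5 len=5
Fragment 2: offset=0 len=5
Gaps: 10-13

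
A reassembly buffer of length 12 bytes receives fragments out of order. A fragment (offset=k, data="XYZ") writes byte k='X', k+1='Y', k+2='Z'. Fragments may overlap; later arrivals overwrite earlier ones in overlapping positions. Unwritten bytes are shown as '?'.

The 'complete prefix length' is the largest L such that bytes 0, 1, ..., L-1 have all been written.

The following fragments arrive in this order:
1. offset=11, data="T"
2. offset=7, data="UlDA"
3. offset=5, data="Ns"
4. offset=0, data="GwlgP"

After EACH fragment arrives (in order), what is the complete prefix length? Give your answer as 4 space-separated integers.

Fragment 1: offset=11 data="T" -> buffer=???????????T -> prefix_len=0
Fragment 2: offset=7 data="UlDA" -> buffer=???????UlDAT -> prefix_len=0
Fragment 3: offset=5 data="Ns" -> buffer=?????NsUlDAT -> prefix_len=0
Fragment 4: offset=0 data="GwlgP" -> buffer=GwlgPNsUlDAT -> prefix_len=12

Answer: 0 0 0 12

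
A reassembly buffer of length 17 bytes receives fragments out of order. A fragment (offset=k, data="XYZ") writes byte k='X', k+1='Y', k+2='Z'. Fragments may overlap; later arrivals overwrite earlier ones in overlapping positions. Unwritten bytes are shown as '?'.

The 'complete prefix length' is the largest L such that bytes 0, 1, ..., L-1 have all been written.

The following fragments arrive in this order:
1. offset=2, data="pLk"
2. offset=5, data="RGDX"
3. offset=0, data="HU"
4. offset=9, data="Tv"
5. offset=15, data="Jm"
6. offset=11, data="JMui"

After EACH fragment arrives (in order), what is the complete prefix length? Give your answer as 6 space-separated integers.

Fragment 1: offset=2 data="pLk" -> buffer=??pLk???????????? -> prefix_len=0
Fragment 2: offset=5 data="RGDX" -> buffer=??pLkRGDX???????? -> prefix_len=0
Fragment 3: offset=0 data="HU" -> buffer=HUpLkRGDX???????? -> prefix_len=9
Fragment 4: offset=9 data="Tv" -> buffer=HUpLkRGDXTv?????? -> prefix_len=11
Fragment 5: offset=15 data="Jm" -> buffer=HUpLkRGDXTv????Jm -> prefix_len=11
Fragment 6: offset=11 data="JMui" -> buffer=HUpLkRGDXTvJMuiJm -> prefix_len=17

Answer: 0 0 9 11 11 17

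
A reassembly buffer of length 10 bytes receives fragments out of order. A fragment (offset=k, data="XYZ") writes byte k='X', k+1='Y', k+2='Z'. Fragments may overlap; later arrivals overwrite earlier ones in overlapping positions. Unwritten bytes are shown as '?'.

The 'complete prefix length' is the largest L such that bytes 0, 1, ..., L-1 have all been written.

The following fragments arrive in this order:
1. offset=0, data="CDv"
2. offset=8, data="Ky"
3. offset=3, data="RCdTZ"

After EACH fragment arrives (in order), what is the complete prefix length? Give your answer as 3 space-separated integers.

Fragment 1: offset=0 data="CDv" -> buffer=CDv??????? -> prefix_len=3
Fragment 2: offset=8 data="Ky" -> buffer=CDv?????Ky -> prefix_len=3
Fragment 3: offset=3 data="RCdTZ" -> buffer=CDvRCdTZKy -> prefix_len=10

Answer: 3 3 10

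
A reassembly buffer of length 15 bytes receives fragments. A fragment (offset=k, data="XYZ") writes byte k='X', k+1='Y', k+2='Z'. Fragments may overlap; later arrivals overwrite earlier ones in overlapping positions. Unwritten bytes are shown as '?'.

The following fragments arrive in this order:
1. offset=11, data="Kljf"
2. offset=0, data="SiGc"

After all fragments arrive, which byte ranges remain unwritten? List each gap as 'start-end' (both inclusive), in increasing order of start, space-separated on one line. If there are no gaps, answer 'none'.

Fragment 1: offset=11 len=4
Fragment 2: offset=0 len=4
Gaps: 4-10

Answer: 4-10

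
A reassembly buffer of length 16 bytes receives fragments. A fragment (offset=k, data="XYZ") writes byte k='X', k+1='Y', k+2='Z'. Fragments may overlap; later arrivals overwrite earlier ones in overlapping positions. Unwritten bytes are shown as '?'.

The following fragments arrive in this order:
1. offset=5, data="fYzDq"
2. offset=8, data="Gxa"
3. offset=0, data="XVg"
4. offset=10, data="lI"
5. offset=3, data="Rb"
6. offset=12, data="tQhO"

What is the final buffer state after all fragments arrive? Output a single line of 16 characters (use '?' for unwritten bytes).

Fragment 1: offset=5 data="fYzDq" -> buffer=?????fYzDq??????
Fragment 2: offset=8 data="Gxa" -> buffer=?????fYzGxa?????
Fragment 3: offset=0 data="XVg" -> buffer=XVg??fYzGxa?????
Fragment 4: offset=10 data="lI" -> buffer=XVg??fYzGxlI????
Fragment 5: offset=3 data="Rb" -> buffer=XVgRbfYzGxlI????
Fragment 6: offset=12 data="tQhO" -> buffer=XVgRbfYzGxlItQhO

Answer: XVgRbfYzGxlItQhO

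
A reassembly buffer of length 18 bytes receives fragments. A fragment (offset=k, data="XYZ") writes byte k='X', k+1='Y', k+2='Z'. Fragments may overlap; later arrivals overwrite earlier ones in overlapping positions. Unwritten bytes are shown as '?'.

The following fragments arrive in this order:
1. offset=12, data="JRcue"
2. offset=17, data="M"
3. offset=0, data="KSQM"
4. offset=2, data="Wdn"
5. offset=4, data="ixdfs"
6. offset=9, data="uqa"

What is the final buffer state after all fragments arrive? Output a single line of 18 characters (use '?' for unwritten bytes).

Answer: KSWdixdfsuqaJRcueM

Derivation:
Fragment 1: offset=12 data="JRcue" -> buffer=????????????JRcue?
Fragment 2: offset=17 data="M" -> buffer=????????????JRcueM
Fragment 3: offset=0 data="KSQM" -> buffer=KSQM????????JRcueM
Fragment 4: offset=2 data="Wdn" -> buffer=KSWdn???????JRcueM
Fragment 5: offset=4 data="ixdfs" -> buffer=KSWdixdfs???JRcueM
Fragment 6: offset=9 data="uqa" -> buffer=KSWdixdfsuqaJRcueM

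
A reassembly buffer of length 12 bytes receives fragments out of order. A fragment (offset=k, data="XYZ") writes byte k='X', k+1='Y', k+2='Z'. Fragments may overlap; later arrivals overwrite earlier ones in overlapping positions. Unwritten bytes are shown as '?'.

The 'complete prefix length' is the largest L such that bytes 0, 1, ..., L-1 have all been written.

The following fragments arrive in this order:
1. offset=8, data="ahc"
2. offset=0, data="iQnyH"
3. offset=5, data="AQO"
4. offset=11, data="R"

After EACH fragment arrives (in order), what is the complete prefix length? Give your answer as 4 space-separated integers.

Answer: 0 5 11 12

Derivation:
Fragment 1: offset=8 data="ahc" -> buffer=????????ahc? -> prefix_len=0
Fragment 2: offset=0 data="iQnyH" -> buffer=iQnyH???ahc? -> prefix_len=5
Fragment 3: offset=5 data="AQO" -> buffer=iQnyHAQOahc? -> prefix_len=11
Fragment 4: offset=11 data="R" -> buffer=iQnyHAQOahcR -> prefix_len=12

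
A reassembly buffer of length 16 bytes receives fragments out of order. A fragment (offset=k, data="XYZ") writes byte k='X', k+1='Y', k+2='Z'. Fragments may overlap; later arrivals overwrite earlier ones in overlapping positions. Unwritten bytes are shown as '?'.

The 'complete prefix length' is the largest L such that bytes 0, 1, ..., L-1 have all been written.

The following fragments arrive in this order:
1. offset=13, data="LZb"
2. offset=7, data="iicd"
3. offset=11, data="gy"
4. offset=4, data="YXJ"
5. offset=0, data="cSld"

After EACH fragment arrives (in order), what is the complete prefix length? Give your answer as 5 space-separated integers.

Fragment 1: offset=13 data="LZb" -> buffer=?????????????LZb -> prefix_len=0
Fragment 2: offset=7 data="iicd" -> buffer=???????iicd??LZb -> prefix_len=0
Fragment 3: offset=11 data="gy" -> buffer=???????iicdgyLZb -> prefix_len=0
Fragment 4: offset=4 data="YXJ" -> buffer=????YXJiicdgyLZb -> prefix_len=0
Fragment 5: offset=0 data="cSld" -> buffer=cSldYXJiicdgyLZb -> prefix_len=16

Answer: 0 0 0 0 16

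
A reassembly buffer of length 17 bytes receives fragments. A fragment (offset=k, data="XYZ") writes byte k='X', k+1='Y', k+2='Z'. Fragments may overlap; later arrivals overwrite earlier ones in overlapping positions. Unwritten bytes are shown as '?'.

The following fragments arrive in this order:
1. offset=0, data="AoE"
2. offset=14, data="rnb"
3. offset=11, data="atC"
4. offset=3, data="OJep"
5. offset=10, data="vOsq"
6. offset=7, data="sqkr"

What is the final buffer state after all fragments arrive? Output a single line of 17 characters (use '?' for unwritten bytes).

Answer: AoEOJepsqkrOsqrnb

Derivation:
Fragment 1: offset=0 data="AoE" -> buffer=AoE??????????????
Fragment 2: offset=14 data="rnb" -> buffer=AoE???????????rnb
Fragment 3: offset=11 data="atC" -> buffer=AoE????????atCrnb
Fragment 4: offset=3 data="OJep" -> buffer=AoEOJep????atCrnb
Fragment 5: offset=10 data="vOsq" -> buffer=AoEOJep???vOsqrnb
Fragment 6: offset=7 data="sqkr" -> buffer=AoEOJepsqkrOsqrnb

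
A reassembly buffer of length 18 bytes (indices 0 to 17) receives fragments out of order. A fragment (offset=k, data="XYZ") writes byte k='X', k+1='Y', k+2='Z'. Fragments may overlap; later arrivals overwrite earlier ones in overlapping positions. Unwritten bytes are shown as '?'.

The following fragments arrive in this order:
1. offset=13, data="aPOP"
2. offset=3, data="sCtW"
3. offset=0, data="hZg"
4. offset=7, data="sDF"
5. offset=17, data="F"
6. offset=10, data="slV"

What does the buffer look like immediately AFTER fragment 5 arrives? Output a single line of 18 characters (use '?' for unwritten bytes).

Answer: hZgsCtWsDF???aPOPF

Derivation:
Fragment 1: offset=13 data="aPOP" -> buffer=?????????????aPOP?
Fragment 2: offset=3 data="sCtW" -> buffer=???sCtW??????aPOP?
Fragment 3: offset=0 data="hZg" -> buffer=hZgsCtW??????aPOP?
Fragment 4: offset=7 data="sDF" -> buffer=hZgsCtWsDF???aPOP?
Fragment 5: offset=17 data="F" -> buffer=hZgsCtWsDF???aPOPF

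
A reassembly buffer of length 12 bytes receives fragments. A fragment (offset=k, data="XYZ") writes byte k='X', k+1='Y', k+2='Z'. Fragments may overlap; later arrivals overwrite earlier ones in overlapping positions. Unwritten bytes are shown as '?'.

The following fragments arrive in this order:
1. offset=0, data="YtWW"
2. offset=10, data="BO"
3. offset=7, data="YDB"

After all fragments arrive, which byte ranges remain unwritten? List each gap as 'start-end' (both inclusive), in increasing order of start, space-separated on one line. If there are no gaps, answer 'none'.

Fragment 1: offset=0 len=4
Fragment 2: offset=10 len=2
Fragment 3: offset=7 len=3
Gaps: 4-6

Answer: 4-6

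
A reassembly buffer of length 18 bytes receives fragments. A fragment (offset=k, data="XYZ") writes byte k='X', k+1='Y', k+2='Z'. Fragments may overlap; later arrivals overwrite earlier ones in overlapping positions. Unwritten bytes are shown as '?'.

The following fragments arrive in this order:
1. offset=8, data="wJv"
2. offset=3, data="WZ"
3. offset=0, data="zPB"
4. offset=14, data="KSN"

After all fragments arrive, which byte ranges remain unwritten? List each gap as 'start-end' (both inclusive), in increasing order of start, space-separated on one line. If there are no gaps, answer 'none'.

Answer: 5-7 11-13 17-17

Derivation:
Fragment 1: offset=8 len=3
Fragment 2: offset=3 len=2
Fragment 3: offset=0 len=3
Fragment 4: offset=14 len=3
Gaps: 5-7 11-13 17-17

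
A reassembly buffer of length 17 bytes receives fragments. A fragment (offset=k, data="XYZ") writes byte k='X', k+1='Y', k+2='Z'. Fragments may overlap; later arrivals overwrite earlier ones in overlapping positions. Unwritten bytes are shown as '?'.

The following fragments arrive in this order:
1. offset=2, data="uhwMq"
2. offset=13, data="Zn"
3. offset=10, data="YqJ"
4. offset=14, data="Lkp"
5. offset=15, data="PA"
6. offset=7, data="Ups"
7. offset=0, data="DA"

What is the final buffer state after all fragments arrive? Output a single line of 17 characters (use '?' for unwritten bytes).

Answer: DAuhwMqUpsYqJZLPA

Derivation:
Fragment 1: offset=2 data="uhwMq" -> buffer=??uhwMq??????????
Fragment 2: offset=13 data="Zn" -> buffer=??uhwMq??????Zn??
Fragment 3: offset=10 data="YqJ" -> buffer=??uhwMq???YqJZn??
Fragment 4: offset=14 data="Lkp" -> buffer=??uhwMq???YqJZLkp
Fragment 5: offset=15 data="PA" -> buffer=??uhwMq???YqJZLPA
Fragment 6: offset=7 data="Ups" -> buffer=??uhwMqUpsYqJZLPA
Fragment 7: offset=0 data="DA" -> buffer=DAuhwMqUpsYqJZLPA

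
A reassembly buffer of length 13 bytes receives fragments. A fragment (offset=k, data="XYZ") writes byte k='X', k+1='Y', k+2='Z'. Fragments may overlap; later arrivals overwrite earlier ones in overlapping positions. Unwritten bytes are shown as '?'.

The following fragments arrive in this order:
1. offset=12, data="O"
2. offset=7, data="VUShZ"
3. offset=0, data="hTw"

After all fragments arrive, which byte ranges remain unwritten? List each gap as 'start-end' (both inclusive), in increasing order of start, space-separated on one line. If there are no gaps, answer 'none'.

Fragment 1: offset=12 len=1
Fragment 2: offset=7 len=5
Fragment 3: offset=0 len=3
Gaps: 3-6

Answer: 3-6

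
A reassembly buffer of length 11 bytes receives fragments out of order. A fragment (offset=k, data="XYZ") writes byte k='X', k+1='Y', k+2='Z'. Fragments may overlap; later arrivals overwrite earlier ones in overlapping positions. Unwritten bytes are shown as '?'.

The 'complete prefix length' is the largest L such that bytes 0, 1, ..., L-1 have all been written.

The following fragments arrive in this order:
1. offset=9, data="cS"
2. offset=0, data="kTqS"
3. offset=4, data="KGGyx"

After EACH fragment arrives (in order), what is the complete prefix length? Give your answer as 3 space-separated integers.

Answer: 0 4 11

Derivation:
Fragment 1: offset=9 data="cS" -> buffer=?????????cS -> prefix_len=0
Fragment 2: offset=0 data="kTqS" -> buffer=kTqS?????cS -> prefix_len=4
Fragment 3: offset=4 data="KGGyx" -> buffer=kTqSKGGyxcS -> prefix_len=11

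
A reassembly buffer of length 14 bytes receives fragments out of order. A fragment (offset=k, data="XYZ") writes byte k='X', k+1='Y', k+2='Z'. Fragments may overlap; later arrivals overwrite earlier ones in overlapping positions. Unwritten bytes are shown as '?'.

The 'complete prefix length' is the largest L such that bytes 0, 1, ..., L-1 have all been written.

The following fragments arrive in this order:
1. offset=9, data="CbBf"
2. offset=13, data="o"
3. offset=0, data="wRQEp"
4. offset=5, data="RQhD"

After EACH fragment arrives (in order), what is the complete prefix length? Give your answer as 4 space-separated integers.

Fragment 1: offset=9 data="CbBf" -> buffer=?????????CbBf? -> prefix_len=0
Fragment 2: offset=13 data="o" -> buffer=?????????CbBfo -> prefix_len=0
Fragment 3: offset=0 data="wRQEp" -> buffer=wRQEp????CbBfo -> prefix_len=5
Fragment 4: offset=5 data="RQhD" -> buffer=wRQEpRQhDCbBfo -> prefix_len=14

Answer: 0 0 5 14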